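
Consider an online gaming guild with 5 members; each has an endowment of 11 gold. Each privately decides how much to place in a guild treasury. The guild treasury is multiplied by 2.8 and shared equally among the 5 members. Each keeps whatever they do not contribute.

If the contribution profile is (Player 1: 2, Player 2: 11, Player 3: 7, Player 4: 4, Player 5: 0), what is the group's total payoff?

98.20 gold

Total contributed: 2 + 11 + 7 + 4 + 0 = 24; total kept: 5 × 11 − 24 = 31.
The guild treasury pays out 2.8 × 24 = 67.20 in aggregate.
Group total = 31 + 67.20 = 98.20.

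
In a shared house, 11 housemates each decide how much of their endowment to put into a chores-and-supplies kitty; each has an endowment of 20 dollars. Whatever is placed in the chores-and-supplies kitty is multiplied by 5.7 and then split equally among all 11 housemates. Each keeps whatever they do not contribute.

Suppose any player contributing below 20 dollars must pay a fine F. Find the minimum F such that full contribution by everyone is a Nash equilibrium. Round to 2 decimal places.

Given the others contribute fully, the best deviation is to contribute 0 (any partial contribution still incurs the fine and gives up units whose private return 0.5182 is below 1).
Deviating from 20 to 0 saves 20 dollars but forfeits the deviator's share of the drop in the chores-and-supplies kitty: 5.7/11 × 20 = 10.36.
So the deviation gain is 20 − 10.36 = 9.64, and the fine must be at least 9.64 dollars to wipe it out.

9.64 dollars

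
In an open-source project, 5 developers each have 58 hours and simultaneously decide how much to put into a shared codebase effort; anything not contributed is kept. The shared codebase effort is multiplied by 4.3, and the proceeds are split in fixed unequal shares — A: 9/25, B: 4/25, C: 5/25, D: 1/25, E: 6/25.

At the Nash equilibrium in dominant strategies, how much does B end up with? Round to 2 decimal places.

For player j, contributing a unit is worthwhile iff 4.3 × (j's share) ≥ 1, i.e. iff j's share is at least 0.2326.
The shares above 0.2326 belong to A and E, contributing 58 each; the remaining 3 contribute 0. Total contributed: 116.
B keeps 58 and receives 4.3 × 116 × 4/25 = 79.81 from the shared codebase effort, for a payoff of 137.81.

137.81 hours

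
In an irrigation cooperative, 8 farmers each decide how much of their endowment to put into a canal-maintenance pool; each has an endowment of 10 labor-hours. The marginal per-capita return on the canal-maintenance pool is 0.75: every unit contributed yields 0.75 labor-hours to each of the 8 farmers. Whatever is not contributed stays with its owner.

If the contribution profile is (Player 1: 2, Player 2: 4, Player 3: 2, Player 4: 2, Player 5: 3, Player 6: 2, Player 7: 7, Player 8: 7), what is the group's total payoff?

225.00 labor-hours

Total contributed: 2 + 4 + 2 + 2 + 3 + 2 + 7 + 7 = 29; total kept: 8 × 10 − 29 = 51.
The canal-maintenance pool pays out 0.75 × 8 × 29 = 174.00 in aggregate.
Group total = 51 + 174.00 = 225.00.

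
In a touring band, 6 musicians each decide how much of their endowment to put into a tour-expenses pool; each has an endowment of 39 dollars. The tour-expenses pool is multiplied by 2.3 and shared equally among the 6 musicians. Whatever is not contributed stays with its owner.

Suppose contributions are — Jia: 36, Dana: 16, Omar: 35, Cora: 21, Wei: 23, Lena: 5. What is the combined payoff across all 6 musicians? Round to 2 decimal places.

Total contributed: 36 + 16 + 35 + 21 + 23 + 5 = 136; total kept: 6 × 39 − 136 = 98.
The tour-expenses pool pays out 2.3 × 136 = 312.80 in aggregate.
Group total = 98 + 312.80 = 410.80.

410.80 dollars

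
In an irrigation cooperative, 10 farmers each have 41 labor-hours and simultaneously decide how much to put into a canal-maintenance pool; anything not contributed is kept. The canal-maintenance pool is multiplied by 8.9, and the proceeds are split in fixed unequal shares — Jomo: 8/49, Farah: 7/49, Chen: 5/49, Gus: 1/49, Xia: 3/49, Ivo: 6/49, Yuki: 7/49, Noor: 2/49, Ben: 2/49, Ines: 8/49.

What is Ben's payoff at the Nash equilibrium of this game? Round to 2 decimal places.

For player j, contributing a unit is worthwhile iff 8.9 × (j's share) ≥ 1, i.e. iff j's share is at least 0.1124.
The shares above 0.1124 belong to Jomo, Farah, Ivo, Yuki and Ines, contributing 41 each; the remaining 5 contribute 0. Total contributed: 205.
Ben keeps 41 and receives 8.9 × 205 × 2/49 = 74.47 from the canal-maintenance pool, for a payoff of 115.47.

115.47 labor-hours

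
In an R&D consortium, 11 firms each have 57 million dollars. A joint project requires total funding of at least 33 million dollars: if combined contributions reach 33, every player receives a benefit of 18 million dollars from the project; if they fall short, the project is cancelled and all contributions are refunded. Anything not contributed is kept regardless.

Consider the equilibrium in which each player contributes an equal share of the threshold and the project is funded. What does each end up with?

72 million dollars

Equal share of the threshold: 33/11 = 3.
At this profile no one gains by cutting their contribution: any cut drops the total below 33, the project is cancelled, contributions are refunded, and the deviator ends with 57, which is less than 57 − 3 + 18 = 72. Contributing more than 3 just wastes the excess. So contributing exactly 3 is a best response.
Each player's payoff: 57 − 3 + 18 = 72.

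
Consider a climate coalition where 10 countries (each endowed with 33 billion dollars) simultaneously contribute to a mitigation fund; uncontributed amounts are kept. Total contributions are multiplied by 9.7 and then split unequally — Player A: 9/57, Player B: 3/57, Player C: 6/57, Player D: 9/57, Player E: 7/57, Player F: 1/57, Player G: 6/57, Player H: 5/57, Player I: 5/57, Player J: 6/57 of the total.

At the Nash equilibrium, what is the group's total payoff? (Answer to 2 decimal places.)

Each unit j contributes comes back to j as 9.7 × (j's share), so j prefers to contribute only if that share exceeds 1/9.7 = 0.1031; otherwise keeping the unit dominates.
The shares above 0.1031 belong to Player A, Player C, Player D, Player E, Player G and Player J, contributing 33 each; the remaining 4 contribute 0. Total contributed: 198.
The mitigation fund pays out 9.7 × 198 = 1920.60 in total (split across the unequal shares, but the aggregate is all that matters for the group sum).
The 4 free-riders keep 33 each, adding 132. Group total = 132 + 1920.60 = 2052.60.

2052.60 billion dollars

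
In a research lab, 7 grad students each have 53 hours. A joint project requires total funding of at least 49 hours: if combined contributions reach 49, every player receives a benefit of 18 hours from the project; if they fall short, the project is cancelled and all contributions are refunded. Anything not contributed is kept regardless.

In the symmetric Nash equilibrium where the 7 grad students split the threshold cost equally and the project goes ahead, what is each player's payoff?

64 hours

Equal share of the threshold: 49/7 = 7.
At this profile no one gains by cutting their contribution: any cut drops the total below 49, the project is cancelled, contributions are refunded, and the deviator ends with 53, which is less than 53 − 7 + 18 = 64. Contributing more than 7 just wastes the excess. So contributing exactly 7 is a best response.
Each player's payoff: 53 − 7 + 18 = 64.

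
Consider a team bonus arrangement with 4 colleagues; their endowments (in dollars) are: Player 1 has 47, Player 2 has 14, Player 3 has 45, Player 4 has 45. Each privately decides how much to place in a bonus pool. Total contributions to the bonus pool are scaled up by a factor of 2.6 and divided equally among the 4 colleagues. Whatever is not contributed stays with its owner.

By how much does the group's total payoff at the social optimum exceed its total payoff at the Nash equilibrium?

241.60 dollars

The private return per contributed unit is 2.6/4 = 0.6500 < 1 for every player regardless of endowment, so the Nash equilibrium is zero contribution and the group total is Σ E_j = 47 + 14 + 45 + 45 = 151.
Each contributed unit returns 2.600 to the group, so the social optimum is full contribution by everyone: group total = 2.600 × 151 = 392.60.
Efficiency loss = (2.600 − 1) × 151 = 241.60.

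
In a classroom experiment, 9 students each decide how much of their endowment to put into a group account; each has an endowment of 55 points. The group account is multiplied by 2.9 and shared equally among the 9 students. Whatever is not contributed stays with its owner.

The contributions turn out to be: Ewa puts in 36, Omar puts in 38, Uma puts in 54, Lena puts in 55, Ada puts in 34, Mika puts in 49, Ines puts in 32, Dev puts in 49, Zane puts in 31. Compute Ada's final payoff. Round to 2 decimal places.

Total contributed: 36 + 38 + 54 + 55 + 34 + 49 + 32 + 49 + 31 = 378.
Each receives 2.9 × 378 / 9 = 121.80 from the group account.
Ada keeps 55 − 34 = 21, so Ada's payoff is 21 + 121.80 = 142.80.

142.80 points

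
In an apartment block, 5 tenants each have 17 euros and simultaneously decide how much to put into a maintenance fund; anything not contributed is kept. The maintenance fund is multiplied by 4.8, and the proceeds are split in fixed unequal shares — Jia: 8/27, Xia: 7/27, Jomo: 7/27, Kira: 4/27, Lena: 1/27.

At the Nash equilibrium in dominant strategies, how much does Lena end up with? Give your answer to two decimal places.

Player j's private return per contributed unit is 4.8 × (j's share). Contributing is weakly dominant for j when that share is at least 1/4.8 = 0.2083, and contributing 0 is dominant otherwise.
The shares above 0.2083 belong to Jia, Xia and Jomo, contributing 17 each; the remaining 2 contribute 0. Total contributed: 51.
Lena keeps 17 and receives 4.8 × 51 × 1/27 = 9.07 from the maintenance fund, for a payoff of 26.07.

26.07 euros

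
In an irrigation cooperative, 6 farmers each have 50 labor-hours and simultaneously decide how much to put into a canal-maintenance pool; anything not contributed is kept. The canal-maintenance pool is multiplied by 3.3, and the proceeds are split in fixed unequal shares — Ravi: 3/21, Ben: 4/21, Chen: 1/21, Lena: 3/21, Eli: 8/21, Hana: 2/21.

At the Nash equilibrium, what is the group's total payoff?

Each unit j contributes comes back to j as 3.3 × (j's share), so j prefers to contribute only if that share exceeds 1/3.3 = 0.3030; otherwise keeping the unit dominates.
The only share above 0.3030 is Eli's 8/21, contributing 50; the remaining 5 contribute 0. Total contributed: 50.
The canal-maintenance pool pays out 3.3 × 50 = 165.00 in total (split across the unequal shares, but the aggregate is all that matters for the group sum).
The 5 free-riders keep 50 each, adding 250. Group total = 250 + 165.00 = 415.00.

415.00 labor-hours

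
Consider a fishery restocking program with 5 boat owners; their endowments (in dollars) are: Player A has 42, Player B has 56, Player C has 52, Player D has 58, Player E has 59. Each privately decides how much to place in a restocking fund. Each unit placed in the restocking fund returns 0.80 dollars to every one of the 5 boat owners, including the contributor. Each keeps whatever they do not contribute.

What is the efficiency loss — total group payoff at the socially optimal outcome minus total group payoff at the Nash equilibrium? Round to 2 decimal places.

The private return per contributed unit is 0.80 < 1 for everyone, so the Nash equilibrium is zero contribution and the group total is Σ E_j = 42 + 56 + 52 + 58 + 59 = 267.
Each contributed unit returns 4.000 to the group, so the social optimum is full contribution by everyone: group total = 4.000 × 267 = 1068.00.
Efficiency loss = (4.000 − 1) × 267 = 801.00.

801.00 dollars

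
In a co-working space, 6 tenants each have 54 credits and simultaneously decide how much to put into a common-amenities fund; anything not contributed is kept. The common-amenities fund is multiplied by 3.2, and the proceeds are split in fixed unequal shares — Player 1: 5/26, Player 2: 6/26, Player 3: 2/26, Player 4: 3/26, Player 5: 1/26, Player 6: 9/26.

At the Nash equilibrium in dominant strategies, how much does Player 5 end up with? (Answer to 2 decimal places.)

60.65 credits

A player with share s gets back 3.2·s per unit contributed, so full contribution is dominant for anyone with s > 1/3.2 = 0.3125 and zero contribution is dominant for anyone below.
The only share above 0.3125 is Player 6's 9/26, contributing 54; the remaining 5 contribute 0. Total contributed: 54.
Player 5 keeps 54 and receives 3.2 × 54 × 1/26 = 6.65 from the common-amenities fund, for a payoff of 60.65.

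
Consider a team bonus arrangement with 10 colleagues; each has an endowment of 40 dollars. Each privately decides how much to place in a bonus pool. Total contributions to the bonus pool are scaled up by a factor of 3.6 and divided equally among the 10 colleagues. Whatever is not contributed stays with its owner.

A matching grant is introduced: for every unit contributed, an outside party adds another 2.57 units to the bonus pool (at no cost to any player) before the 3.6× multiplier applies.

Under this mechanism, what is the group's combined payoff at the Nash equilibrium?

With the mechanism, a contributed unit returns 3.6 × 3.57 / 10 = 1.2852 per unit of net cost to the contributor — now above 1 — so contributing fully is weakly dominant for every player.
At the Nash equilibrium everyone contributes 40. Group total payoff = 3.6 × 3.57 × 400 = 5140.80.

5140.80 dollars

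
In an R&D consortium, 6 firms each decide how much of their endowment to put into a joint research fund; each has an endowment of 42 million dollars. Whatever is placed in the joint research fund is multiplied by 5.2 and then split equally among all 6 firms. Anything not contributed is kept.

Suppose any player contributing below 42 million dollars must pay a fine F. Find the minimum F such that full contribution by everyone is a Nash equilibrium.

5.60 million dollars

Given the others contribute fully, the best deviation is to contribute 0 (any partial contribution still incurs the fine and gives up units whose private return 0.8667 is below 1).
Deviating from 42 to 0 saves 42 million dollars but forfeits the deviator's share of the drop in the joint research fund: 5.2/6 × 42 = 36.40.
So the deviation gain is 42 − 36.40 = 5.60, and the fine must be at least 5.60 million dollars to wipe it out.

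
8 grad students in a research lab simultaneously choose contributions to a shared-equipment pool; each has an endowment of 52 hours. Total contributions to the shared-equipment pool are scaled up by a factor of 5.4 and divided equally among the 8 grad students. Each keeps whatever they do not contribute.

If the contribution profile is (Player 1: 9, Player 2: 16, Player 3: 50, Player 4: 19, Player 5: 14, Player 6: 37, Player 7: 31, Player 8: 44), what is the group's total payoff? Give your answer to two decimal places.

1384.00 hours

Total contributed: 9 + 16 + 50 + 19 + 14 + 37 + 31 + 44 = 220; total kept: 8 × 52 − 220 = 196.
The shared-equipment pool pays out 5.4 × 220 = 1188.00 in aggregate.
Group total = 196 + 1188.00 = 1384.00.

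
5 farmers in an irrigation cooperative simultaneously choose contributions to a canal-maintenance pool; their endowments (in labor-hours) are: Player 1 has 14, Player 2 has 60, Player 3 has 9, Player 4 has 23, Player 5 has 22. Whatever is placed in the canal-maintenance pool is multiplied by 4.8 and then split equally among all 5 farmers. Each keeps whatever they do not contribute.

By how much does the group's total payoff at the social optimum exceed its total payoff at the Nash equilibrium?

The private return per contributed unit is 4.8/5 = 0.9600 < 1 for every player regardless of endowment, so the Nash equilibrium is zero contribution and the group total is Σ E_j = 14 + 60 + 9 + 23 + 22 = 128.
Each contributed unit returns 4.800 to the group, so the social optimum is full contribution by everyone: group total = 4.800 × 128 = 614.40.
Efficiency loss = (4.800 − 1) × 128 = 486.40.

486.40 labor-hours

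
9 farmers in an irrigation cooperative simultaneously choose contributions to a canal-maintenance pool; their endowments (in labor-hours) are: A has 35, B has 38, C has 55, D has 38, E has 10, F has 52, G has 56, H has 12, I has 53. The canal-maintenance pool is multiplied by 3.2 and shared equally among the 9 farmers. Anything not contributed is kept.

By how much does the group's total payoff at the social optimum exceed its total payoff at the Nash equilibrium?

The private return per contributed unit is 3.2/9 = 0.3556 < 1 for every player regardless of endowment, so the Nash equilibrium is zero contribution and the group total is Σ E_j = 35 + 38 + 55 + 38 + 10 + 52 + 56 + 12 + 53 = 349.
Each contributed unit returns 3.200 to the group, so the social optimum is full contribution by everyone: group total = 3.200 × 349 = 1116.80.
Efficiency loss = (3.200 − 1) × 349 = 767.80.

767.80 labor-hours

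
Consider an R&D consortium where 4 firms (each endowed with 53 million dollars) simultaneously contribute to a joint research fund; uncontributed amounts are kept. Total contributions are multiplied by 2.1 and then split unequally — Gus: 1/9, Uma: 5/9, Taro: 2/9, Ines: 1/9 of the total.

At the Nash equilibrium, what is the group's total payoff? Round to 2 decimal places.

For player j, contributing a unit is worthwhile iff 2.1 × (j's share) ≥ 1, i.e. iff j's share is at least 0.4762.
Uma alone (share 5/9) is above the threshold, contributing 53; the remaining 3 contribute 0. Total contributed: 53.
The joint research fund pays out 2.1 × 53 = 111.30 in total (split across the unequal shares, but the aggregate is all that matters for the group sum).
The 3 free-riders keep 53 each, adding 159. Group total = 159 + 111.30 = 270.30.

270.30 million dollars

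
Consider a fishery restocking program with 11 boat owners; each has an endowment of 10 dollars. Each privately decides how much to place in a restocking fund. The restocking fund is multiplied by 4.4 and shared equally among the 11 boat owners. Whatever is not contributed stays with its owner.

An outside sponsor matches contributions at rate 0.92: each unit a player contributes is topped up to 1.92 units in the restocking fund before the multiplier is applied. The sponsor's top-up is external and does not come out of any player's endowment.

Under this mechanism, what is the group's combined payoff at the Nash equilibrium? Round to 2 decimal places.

The effective private return is 4.4 × 1.92 / 11 = 0.7680, which is still under 1, so the mechanism doesn't change anyone's dominant strategy: zero contribution.
At the Nash equilibrium no one contributes; group total payoff = 11 × 10 = 110.

110.00 dollars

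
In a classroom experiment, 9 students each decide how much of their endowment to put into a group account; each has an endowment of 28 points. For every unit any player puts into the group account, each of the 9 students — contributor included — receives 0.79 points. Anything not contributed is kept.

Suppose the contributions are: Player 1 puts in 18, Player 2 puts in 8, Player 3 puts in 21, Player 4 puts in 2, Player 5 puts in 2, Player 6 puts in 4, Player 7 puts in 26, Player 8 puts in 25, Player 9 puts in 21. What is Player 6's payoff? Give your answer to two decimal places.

Total contributed: 18 + 8 + 21 + 2 + 2 + 4 + 26 + 25 + 21 = 127.
Each receives 0.79 × 127 = 100.33 from the group account.
Player 6 keeps 28 − 4 = 24, so Player 6's payoff is 24 + 100.33 = 124.33.

124.33 points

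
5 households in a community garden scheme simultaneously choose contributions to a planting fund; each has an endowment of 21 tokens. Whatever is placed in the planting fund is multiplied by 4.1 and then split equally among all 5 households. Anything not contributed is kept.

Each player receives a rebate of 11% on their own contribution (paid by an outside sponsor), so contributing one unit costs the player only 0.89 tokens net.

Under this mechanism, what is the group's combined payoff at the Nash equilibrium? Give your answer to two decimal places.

105.00 tokens

With the mechanism, a contributed unit returns (4.1/5) / 0.89 = 0.9213 per unit of net cost — still below 1 — so contributing 0 remains dominant for every player.
Everyone keeps their endowment and the group total is 5 × 21 = 105.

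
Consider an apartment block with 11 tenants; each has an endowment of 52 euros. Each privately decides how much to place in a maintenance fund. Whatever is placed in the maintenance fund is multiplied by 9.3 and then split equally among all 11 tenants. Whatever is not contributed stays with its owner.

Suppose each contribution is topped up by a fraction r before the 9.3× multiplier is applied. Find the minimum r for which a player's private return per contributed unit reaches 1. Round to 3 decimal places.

With matching at rate r, one contributed unit becomes (1 + r) in the maintenance fund and returns 9.3 × (1 + r) / 11 to the contributor.
Setting this equal to 1: 1 + r = 11/9.3 = 1.1828.
So the minimum matching rate is r = 1.1828 − 1 = 0.183.

0.183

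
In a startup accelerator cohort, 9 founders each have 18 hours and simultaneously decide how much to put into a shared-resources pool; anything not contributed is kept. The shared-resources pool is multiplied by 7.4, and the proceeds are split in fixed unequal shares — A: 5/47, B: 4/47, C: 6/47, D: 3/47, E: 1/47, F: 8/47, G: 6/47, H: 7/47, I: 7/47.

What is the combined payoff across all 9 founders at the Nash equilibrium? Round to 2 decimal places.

Player j's private return per contributed unit is 7.4 × (j's share). Contributing is weakly dominant for j when that share is at least 1/7.4 = 0.1351, and contributing 0 is dominant otherwise.
F, H and I are above the threshold, contributing 18 each; the remaining 6 contribute 0. Total contributed: 54.
The shared-resources pool pays out 7.4 × 54 = 399.60 in total (split across the unequal shares, but the aggregate is all that matters for the group sum).
The 6 free-riders keep 18 each, adding 108. Group total = 108 + 399.60 = 507.60.

507.60 hours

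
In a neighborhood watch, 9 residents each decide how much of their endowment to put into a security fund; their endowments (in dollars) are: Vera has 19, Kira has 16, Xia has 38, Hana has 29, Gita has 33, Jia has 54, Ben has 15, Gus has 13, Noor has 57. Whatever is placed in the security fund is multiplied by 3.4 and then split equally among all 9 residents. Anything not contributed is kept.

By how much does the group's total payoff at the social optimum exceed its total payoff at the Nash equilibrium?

The private return per contributed unit is 3.4/9 = 0.3778 < 1 for every player regardless of endowment, so the Nash equilibrium is zero contribution and the group total is Σ E_j = 19 + 16 + 38 + 29 + 33 + 54 + 15 + 13 + 57 = 274.
Each contributed unit returns 3.400 to the group, so the social optimum is full contribution by everyone: group total = 3.400 × 274 = 931.60.
Efficiency loss = (3.400 − 1) × 274 = 657.60.

657.60 dollars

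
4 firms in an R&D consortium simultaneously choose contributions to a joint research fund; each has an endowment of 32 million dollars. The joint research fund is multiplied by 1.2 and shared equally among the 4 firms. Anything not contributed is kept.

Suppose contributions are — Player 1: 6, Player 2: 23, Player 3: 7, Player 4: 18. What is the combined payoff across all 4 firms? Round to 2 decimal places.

138.80 million dollars

Total contributed: 6 + 23 + 7 + 18 = 54; total kept: 4 × 32 − 54 = 74.
The joint research fund pays out 1.2 × 54 = 64.80 in aggregate.
Group total = 74 + 64.80 = 138.80.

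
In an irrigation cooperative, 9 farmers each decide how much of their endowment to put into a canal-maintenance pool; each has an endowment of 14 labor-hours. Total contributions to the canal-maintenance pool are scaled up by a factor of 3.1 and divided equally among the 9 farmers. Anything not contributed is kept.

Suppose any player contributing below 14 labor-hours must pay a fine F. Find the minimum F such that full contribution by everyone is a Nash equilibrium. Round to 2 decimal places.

Given the others contribute fully, the best deviation is to contribute 0 (any partial contribution still incurs the fine and gives up units whose private return 0.3444 is below 1).
Deviating from 14 to 0 saves 14 labor-hours but forfeits the deviator's share of the drop in the canal-maintenance pool: 3.1/9 × 14 = 4.82.
So the deviation gain is 14 − 4.82 = 9.18, and the fine must be at least 9.18 labor-hours to wipe it out.

9.18 labor-hours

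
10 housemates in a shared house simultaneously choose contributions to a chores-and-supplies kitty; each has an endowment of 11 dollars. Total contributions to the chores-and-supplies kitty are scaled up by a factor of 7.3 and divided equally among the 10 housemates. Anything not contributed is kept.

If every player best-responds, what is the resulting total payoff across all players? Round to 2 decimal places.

110.00 dollars

Each contributed unit returns 7.3/10 = 0.7300 to its contributor — below 1 — so contributing 0 is dominant for every player. At the Nash equilibrium everyone keeps their 11, and the group total is 10 × 11 = 110.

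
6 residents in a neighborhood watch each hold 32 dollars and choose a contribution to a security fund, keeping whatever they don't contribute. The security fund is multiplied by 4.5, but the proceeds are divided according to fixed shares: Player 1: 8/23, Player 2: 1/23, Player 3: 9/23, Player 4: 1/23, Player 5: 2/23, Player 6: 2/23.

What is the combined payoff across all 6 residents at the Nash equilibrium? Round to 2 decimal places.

Player j's private return per contributed unit is 4.5 × (j's share). Contributing is weakly dominant for j when that share is at least 1/4.5 = 0.2222, and contributing 0 is dominant otherwise.
The shares above 0.2222 belong to Player 1 and Player 3, contributing 32 each; the remaining 4 contribute 0. Total contributed: 64.
The security fund pays out 4.5 × 64 = 288.00 in total (split across the unequal shares, but the aggregate is all that matters for the group sum).
The 4 free-riders keep 32 each, adding 128. Group total = 128 + 288.00 = 416.00.

416.00 dollars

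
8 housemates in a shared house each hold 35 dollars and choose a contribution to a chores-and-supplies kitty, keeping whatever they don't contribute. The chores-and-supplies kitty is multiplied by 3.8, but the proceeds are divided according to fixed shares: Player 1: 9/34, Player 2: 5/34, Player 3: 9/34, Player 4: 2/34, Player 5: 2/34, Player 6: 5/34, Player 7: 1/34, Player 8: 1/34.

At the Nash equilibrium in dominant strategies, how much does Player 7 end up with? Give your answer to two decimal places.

Each unit j contributes comes back to j as 3.8 × (j's share), so j prefers to contribute only if that share exceeds 1/3.8 = 0.2632; otherwise keeping the unit dominates.
The shares above 0.2632 belong to Player 1 and Player 3, contributing 35 each; the remaining 6 contribute 0. Total contributed: 70.
Player 7 keeps 35 and receives 3.8 × 70 × 1/34 = 7.82 from the chores-and-supplies kitty, for a payoff of 42.82.

42.82 dollars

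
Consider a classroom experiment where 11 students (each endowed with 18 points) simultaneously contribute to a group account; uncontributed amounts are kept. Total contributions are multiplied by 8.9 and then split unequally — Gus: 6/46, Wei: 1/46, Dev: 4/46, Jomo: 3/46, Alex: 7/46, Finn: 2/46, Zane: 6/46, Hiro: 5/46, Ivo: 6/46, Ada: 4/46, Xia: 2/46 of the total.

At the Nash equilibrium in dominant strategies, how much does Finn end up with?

Player j's private return per contributed unit is 8.9 × (j's share). Contributing is weakly dominant for j when that share is at least 1/8.9 = 0.1124, and contributing 0 is dominant otherwise.
Gus, Alex, Zane and Ivo are above the threshold, contributing 18 each; the remaining 7 contribute 0. Total contributed: 72.
Finn keeps 18 and receives 8.9 × 72 × 2/46 = 27.86 from the group account, for a payoff of 45.86.

45.86 points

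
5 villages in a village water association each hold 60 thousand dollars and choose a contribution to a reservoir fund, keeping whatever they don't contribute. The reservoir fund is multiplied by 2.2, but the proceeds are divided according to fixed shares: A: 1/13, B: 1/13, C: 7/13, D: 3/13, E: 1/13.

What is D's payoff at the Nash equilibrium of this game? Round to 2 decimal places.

90.46 thousand dollars

For player j, contributing a unit is worthwhile iff 2.2 × (j's share) ≥ 1, i.e. iff j's share is at least 0.4545.
C alone (share 7/13) is above the threshold, contributing 60; the remaining 4 contribute 0. Total contributed: 60.
D keeps 60 and receives 2.2 × 60 × 3/13 = 30.46 from the reservoir fund, for a payoff of 90.46.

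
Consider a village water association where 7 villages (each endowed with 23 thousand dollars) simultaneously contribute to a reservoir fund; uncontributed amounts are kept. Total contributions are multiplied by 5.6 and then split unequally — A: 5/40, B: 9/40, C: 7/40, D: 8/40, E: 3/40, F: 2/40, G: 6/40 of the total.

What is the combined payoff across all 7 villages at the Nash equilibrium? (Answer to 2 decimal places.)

372.60 thousand dollars

For player j, contributing a unit is worthwhile iff 5.6 × (j's share) ≥ 1, i.e. iff j's share is at least 0.1786.
B and D clear that bar, contributing 23 each; the remaining 5 contribute 0. Total contributed: 46.
The reservoir fund pays out 5.6 × 46 = 257.60 in total (split across the unequal shares, but the aggregate is all that matters for the group sum).
The 5 free-riders keep 23 each, adding 115. Group total = 115 + 257.60 = 372.60.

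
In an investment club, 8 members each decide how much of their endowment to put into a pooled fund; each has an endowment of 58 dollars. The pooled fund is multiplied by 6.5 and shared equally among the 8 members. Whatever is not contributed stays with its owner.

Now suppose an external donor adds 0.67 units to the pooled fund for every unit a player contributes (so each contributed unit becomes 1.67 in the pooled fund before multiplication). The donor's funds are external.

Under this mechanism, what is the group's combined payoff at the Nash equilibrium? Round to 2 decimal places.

Under the mechanism each unit contributed yields 6.5 × 1.67 / 8 = 1.3569 back to its contributor per unit of net cost, which exceeds 1, making full contribution the dominant choice for everyone.
At the Nash equilibrium everyone contributes 58. Group total payoff = 6.5 × 1.67 × 464 = 5036.72.

5036.72 dollars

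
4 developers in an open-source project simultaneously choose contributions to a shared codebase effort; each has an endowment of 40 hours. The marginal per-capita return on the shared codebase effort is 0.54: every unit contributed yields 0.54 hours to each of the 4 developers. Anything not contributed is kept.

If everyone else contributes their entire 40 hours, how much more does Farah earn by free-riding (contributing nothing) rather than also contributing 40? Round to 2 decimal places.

Switching from a contribution of 40 to 0 lets Farah keep an extra 40 hours, but lowers the shared codebase effort by 40, which costs Farah their own share of that drop: 0.54 × 40 = 21.60.
Net gain = 40 − 21.60 = 18.40. The private return per contributed unit (0.54) is below 1, so free-riding is indeed the best response regardless of what the others do.

18.40 hours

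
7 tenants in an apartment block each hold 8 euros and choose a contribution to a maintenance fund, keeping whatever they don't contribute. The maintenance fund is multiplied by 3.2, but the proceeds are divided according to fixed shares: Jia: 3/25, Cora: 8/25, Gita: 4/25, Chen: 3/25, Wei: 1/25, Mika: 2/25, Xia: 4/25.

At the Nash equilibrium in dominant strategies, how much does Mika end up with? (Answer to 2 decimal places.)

10.05 euros

A player with share s gets back 3.2·s per unit contributed, so full contribution is dominant for anyone with s > 1/3.2 = 0.3125 and zero contribution is dominant for anyone below.
The only share above 0.3125 is Cora's 8/25, contributing 8; the remaining 6 contribute 0. Total contributed: 8.
Mika keeps 8 and receives 3.2 × 8 × 2/25 = 2.05 from the maintenance fund, for a payoff of 10.05.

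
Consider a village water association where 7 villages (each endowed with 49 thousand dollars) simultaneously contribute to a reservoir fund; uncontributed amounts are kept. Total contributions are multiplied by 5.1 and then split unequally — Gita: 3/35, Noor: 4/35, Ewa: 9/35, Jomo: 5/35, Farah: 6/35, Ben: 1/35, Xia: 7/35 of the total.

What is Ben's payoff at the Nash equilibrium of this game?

For player j, contributing a unit is worthwhile iff 5.1 × (j's share) ≥ 1, i.e. iff j's share is at least 0.1961.
The shares above 0.1961 belong to Ewa and Xia, contributing 49 each; the remaining 5 contribute 0. Total contributed: 98.
Ben keeps 49 and receives 5.1 × 98 × 1/35 = 14.28 from the reservoir fund, for a payoff of 63.28.

63.28 thousand dollars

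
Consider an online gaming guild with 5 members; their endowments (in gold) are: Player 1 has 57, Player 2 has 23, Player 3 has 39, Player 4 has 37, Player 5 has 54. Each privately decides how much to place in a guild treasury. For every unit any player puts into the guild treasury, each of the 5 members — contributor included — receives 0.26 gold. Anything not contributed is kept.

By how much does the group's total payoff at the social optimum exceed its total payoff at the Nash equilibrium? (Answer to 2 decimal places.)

63.00 gold

The private return per contributed unit is 0.26 < 1 for everyone, so the Nash equilibrium is zero contribution and the group total is Σ E_j = 57 + 23 + 39 + 37 + 54 = 210.
Each contributed unit returns 1.300 to the group, so the social optimum is full contribution by everyone: group total = 1.300 × 210 = 273.00.
Efficiency loss = (1.300 − 1) × 210 = 63.00.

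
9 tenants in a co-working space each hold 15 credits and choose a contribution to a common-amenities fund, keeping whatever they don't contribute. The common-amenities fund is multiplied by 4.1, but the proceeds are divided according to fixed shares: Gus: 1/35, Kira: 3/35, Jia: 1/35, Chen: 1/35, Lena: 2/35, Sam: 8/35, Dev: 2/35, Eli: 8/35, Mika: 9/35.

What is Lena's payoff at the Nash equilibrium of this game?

18.51 credits

For player j, contributing a unit is worthwhile iff 4.1 × (j's share) ≥ 1, i.e. iff j's share is at least 0.2439.
Only Mika (9/35) clears that bar, contributing 15; the remaining 8 contribute 0. Total contributed: 15.
Lena keeps 15 and receives 4.1 × 15 × 2/35 = 3.51 from the common-amenities fund, for a payoff of 18.51.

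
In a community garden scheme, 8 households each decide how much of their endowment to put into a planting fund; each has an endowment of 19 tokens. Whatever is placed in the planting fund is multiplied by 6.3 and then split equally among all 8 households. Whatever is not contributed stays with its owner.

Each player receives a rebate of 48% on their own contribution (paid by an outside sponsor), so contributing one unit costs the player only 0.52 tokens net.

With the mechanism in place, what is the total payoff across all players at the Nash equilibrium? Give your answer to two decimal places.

1030.56 tokens

Under the mechanism each unit contributed yields (6.3/8) / 0.52 = 1.5144 back to its contributor per unit of net cost, which exceeds 1, making full contribution the dominant choice for everyone.
So the Nash equilibrium is full contribution by all 8; the group earns 8 × (19 × 0.48 + 6.3 × 19) = 1030.56.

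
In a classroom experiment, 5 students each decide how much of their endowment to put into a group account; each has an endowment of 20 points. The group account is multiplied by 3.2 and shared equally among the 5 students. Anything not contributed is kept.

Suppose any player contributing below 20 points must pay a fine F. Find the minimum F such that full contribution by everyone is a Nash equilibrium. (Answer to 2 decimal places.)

Given the others contribute fully, the best deviation is to contribute 0 (any partial contribution still incurs the fine and gives up units whose private return 0.6400 is below 1).
Deviating from 20 to 0 saves 20 points but forfeits the deviator's share of the drop in the group account: 3.2/5 × 20 = 12.80.
So the deviation gain is 20 − 12.80 = 7.20, and the fine must be at least 7.20 points to wipe it out.

7.20 points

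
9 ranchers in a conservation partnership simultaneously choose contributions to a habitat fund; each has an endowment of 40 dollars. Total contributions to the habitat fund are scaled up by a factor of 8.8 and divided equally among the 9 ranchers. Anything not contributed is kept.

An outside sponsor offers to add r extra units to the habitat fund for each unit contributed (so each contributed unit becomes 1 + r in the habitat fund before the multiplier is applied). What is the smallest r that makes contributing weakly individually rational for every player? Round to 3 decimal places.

0.023

With matching at rate r, one contributed unit becomes (1 + r) in the habitat fund and returns 8.8 × (1 + r) / 9 to the contributor.
Setting this equal to 1: 1 + r = 9/8.8 = 1.0227.
So the minimum matching rate is r = 1.0227 − 1 = 0.023.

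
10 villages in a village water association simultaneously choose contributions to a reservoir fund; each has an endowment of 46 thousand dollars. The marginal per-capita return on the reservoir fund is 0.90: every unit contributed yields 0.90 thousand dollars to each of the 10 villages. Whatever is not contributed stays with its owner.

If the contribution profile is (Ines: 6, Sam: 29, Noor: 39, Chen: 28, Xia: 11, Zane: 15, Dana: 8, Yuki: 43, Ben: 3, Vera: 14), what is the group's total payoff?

2028.00 thousand dollars

Total contributed: 6 + 29 + 39 + 28 + 11 + 15 + 8 + 43 + 3 + 14 = 196; total kept: 10 × 46 − 196 = 264.
The reservoir fund pays out 0.90 × 10 × 196 = 1764.00 in aggregate.
Group total = 264 + 1764.00 = 2028.00.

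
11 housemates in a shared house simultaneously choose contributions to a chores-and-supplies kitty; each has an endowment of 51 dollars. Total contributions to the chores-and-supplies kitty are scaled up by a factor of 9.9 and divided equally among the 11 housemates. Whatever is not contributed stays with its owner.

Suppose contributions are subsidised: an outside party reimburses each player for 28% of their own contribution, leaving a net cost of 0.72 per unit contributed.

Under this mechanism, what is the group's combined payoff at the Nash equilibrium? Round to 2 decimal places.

5710.98 dollars

With the mechanism, a contributed unit returns (9.9/11) / 0.72 = 1.2500 per unit of net cost to the contributor — now above 1 — so contributing fully is weakly dominant for every player.
At the Nash equilibrium everyone contributes 51. Group total payoff = 11 × (51 × 0.28 + 9.9 × 51) = 5710.98.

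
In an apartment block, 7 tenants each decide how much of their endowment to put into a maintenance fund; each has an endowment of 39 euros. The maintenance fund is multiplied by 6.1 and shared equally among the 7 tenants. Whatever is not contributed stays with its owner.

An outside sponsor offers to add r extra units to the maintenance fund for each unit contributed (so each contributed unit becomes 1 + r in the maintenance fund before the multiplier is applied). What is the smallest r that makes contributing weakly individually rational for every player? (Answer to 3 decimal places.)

0.148

With matching at rate r, one contributed unit becomes (1 + r) in the maintenance fund and returns 6.1 × (1 + r) / 7 to the contributor.
Setting this equal to 1: 1 + r = 7/6.1 = 1.1475.
So the minimum matching rate is r = 1.1475 − 1 = 0.148.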